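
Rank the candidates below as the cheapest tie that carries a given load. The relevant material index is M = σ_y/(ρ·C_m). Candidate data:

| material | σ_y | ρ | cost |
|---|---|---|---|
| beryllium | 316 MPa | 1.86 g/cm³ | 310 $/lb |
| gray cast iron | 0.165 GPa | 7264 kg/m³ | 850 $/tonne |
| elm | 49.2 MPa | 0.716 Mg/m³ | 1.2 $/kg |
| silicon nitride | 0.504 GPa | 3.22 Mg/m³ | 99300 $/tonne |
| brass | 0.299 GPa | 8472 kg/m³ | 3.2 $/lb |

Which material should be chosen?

elm

In SI units:
  beryllium: σ_y = 316.0 MPa, ρ = 1860 kg/m³, cost = 683.4 $/kg
  gray cast iron: σ_y = 165.0 MPa, ρ = 7264 kg/m³, cost = 0.8500 $/kg
  elm: σ_y = 49.20 MPa, ρ = 716.0 kg/m³, cost = 1.200 $/kg
  silicon nitride: σ_y = 504.0 MPa, ρ = 3220 kg/m³, cost = 99.30 $/kg
  brass: σ_y = 299.0 MPa, ρ = 8472 kg/m³, cost = 7.055 $/kg
  elm: M = 57.3 kN·m per $
  gray cast iron: M = 26.7 kN·m per $
  brass: M = 5.00 kN·m per $
  silicon nitride: M = 1.58 kN·m per $
  beryllium: M = 0.249 kN·m per $
Highest index: elm.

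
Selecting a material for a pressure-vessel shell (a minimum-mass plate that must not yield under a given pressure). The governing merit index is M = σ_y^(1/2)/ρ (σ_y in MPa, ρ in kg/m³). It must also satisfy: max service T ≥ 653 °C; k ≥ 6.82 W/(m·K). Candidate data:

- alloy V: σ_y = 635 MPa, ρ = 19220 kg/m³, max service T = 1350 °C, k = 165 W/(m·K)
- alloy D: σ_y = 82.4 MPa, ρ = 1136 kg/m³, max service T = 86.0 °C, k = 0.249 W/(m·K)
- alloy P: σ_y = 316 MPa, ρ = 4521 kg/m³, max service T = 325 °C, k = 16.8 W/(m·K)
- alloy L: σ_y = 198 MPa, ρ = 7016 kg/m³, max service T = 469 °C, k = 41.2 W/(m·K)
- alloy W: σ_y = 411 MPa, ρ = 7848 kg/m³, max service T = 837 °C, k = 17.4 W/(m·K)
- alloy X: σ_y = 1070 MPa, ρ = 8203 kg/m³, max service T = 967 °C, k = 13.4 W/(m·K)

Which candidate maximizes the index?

alloy X

Screen on constraints: max service T ≥ 653 °C; k ≥ 6.82 W/(m·K). Survivors: alloy V, alloy W, alloy X.
Evaluate M for each candidate:
  alloy X: M = 3.99×10⁻³
  alloy W: M = 2.58×10⁻³
  alloy V: M = 1.31×10⁻³
Alloy X ranks first.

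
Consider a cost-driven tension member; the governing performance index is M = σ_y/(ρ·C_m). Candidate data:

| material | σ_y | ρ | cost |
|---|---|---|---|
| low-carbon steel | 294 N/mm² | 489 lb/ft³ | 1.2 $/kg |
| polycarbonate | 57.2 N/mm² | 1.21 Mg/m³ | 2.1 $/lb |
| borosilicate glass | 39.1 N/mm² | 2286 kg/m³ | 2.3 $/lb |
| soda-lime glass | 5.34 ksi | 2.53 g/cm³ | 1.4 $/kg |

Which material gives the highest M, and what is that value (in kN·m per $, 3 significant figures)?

low-carbon steel, M = 31.3 kN·m per $

Putting every candidate on a common basis:
  low-carbon steel: σ_y = 294.0 MPa, ρ = 7833 kg/m³, cost = 1.200 $/kg
  polycarbonate: σ_y = 57.20 MPa, ρ = 1210 kg/m³, cost = 4.630 $/kg
  borosilicate glass: σ_y = 39.10 MPa, ρ = 2286 kg/m³, cost = 5.071 $/kg
  soda-lime glass: σ_y = 36.82 MPa, ρ = 2530 kg/m³, cost = 1.400 $/kg
  low-carbon steel: M = 31.3 kN·m per $
  soda-lime glass: M = 10.4 kN·m per $
  polycarbonate: M = 10.2 kN·m per $
  borosilicate glass: M = 3.37 kN·m per $
The maximum is for low-carbon steel.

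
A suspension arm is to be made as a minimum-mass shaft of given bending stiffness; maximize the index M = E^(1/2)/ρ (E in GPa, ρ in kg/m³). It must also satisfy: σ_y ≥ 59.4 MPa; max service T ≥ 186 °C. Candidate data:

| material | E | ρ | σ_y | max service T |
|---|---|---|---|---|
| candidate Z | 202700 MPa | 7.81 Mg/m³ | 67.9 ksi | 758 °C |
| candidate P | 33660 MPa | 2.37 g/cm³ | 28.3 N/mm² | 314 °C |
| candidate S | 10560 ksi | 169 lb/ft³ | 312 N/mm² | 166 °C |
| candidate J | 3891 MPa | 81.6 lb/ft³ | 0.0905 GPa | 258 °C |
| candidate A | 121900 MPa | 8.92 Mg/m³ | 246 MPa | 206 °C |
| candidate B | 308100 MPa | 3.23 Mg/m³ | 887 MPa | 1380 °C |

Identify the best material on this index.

candidate B

Screen on constraints: σ_y ≥ 59.4 MPa; max service T ≥ 186 °C. Survivors: candidate Z, candidate J, candidate A, candidate B.
In SI units:
  candidate Z: E = 202.7 GPa, ρ = 7810 kg/m³
  candidate J: E = 3.891 GPa, ρ = 1307 kg/m³
  candidate A: E = 121.9 GPa, ρ = 8920 kg/m³
  candidate B: E = 308.1 GPa, ρ = 3230 kg/m³
  candidate B: M = 5.43×10⁻³
  candidate Z: M = 1.82×10⁻³
  candidate J: M = 1.51×10⁻³
  candidate A: M = 1.24×10⁻³
Candidate B ranks first.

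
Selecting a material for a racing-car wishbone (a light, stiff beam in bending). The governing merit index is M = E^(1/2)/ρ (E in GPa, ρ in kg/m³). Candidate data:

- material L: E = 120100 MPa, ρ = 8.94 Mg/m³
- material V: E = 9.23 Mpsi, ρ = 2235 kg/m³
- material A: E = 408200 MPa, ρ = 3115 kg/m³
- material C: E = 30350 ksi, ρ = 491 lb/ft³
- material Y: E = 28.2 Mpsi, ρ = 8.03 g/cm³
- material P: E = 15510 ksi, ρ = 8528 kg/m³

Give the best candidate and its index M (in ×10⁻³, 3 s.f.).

Putting every candidate on a common basis:
  material L: E = 120.1 GPa, ρ = 8940 kg/m³
  material V: E = 63.64 GPa, ρ = 2235 kg/m³
  material A: E = 408.2 GPa, ρ = 3115 kg/m³
  material C: E = 209.3 GPa, ρ = 7865 kg/m³
  material Y: E = 194.4 GPa, ρ = 8030 kg/m³
  material P: E = 106.9 GPa, ρ = 8528 kg/m³
  material A: M = 6.49×10⁻³
  material V: M = 3.57×10⁻³
  material C: M = 1.84×10⁻³
  material Y: M = 1.74×10⁻³
  material L: M = 1.23×10⁻³
  material P: M = 1.21×10⁻³
Material A ranks first.

material A, M = 6.49×10⁻³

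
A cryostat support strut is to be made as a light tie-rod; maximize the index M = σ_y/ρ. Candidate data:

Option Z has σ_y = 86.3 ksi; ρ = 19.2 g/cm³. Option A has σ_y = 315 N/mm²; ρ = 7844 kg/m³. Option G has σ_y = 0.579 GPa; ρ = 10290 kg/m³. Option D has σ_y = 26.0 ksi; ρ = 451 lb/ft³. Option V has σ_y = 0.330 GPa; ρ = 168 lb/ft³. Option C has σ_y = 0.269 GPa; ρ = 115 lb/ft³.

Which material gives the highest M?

option C

After converting to SI:
  option Z: σ_y = 595.0 MPa, ρ = 19200 kg/m³
  option A: σ_y = 315.0 MPa, ρ = 7844 kg/m³
  option G: σ_y = 579.0 MPa, ρ = 10290 kg/m³
  option D: σ_y = 179.3 MPa, ρ = 7224 kg/m³
  option V: σ_y = 330.0 MPa, ρ = 2691 kg/m³
  option C: σ_y = 269.0 MPa, ρ = 1842 kg/m³
  option C: M = 146 kN·m/kg
  option V: M = 123 kN·m/kg
  option G: M = 56.3 kN·m/kg
  option A: M = 40.2 kN·m/kg
  option Z: M = 31.0 kN·m/kg
  option D: M = 24.8 kN·m/kg
Option C ranks first.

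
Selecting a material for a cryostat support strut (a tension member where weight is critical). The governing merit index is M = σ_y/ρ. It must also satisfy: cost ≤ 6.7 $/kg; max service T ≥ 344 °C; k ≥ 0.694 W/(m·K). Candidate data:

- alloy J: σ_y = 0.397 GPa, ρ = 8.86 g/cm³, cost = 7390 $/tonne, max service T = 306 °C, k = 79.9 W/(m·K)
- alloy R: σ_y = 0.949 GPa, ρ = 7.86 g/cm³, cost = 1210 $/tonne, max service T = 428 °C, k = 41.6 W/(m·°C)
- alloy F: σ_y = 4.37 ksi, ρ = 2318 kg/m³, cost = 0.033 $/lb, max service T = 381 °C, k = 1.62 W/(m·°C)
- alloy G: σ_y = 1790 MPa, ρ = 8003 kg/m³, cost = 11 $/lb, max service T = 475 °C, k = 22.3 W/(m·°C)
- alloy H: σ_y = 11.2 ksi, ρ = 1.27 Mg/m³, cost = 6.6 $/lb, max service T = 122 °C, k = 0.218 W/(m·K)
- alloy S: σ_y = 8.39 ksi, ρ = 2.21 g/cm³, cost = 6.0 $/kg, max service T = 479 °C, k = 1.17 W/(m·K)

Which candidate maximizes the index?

alloy R

Screen on constraints: cost ≤ 6.7 $/kg; max service T ≥ 344 °C; k ≥ 0.694 W/(m·K). Survivors: alloy R, alloy F, alloy S.
Convert each candidate to consistent units, then evaluate M:
  alloy R: σ_y = 949.0 MPa, ρ = 7860 kg/m³
  alloy F: σ_y = 30.13 MPa, ρ = 2318 kg/m³
  alloy S: σ_y = 57.85 MPa, ρ = 2210 kg/m³
  alloy R: M = 121 kN·m/kg
  alloy S: M = 26.2 kN·m/kg
  alloy F: M = 13.0 kN·m/kg
The maximum is for alloy R.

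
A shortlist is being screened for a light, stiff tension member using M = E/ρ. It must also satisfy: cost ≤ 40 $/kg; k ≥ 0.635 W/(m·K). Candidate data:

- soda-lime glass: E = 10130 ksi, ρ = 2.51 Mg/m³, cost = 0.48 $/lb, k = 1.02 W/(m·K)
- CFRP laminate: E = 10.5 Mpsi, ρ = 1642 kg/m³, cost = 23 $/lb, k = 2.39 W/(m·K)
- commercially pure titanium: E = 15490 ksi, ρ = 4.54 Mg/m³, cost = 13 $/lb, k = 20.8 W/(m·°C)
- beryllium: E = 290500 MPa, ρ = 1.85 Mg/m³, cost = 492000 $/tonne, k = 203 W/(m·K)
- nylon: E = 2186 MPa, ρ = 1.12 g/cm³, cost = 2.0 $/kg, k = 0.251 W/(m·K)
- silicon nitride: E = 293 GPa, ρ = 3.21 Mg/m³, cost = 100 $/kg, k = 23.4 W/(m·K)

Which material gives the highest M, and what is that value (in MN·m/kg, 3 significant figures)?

Screen on constraints: cost ≤ 40 $/kg; k ≥ 0.635 W/(m·K). Survivors: soda-lime glass, commercially pure titanium.
Convert each candidate to consistent units, then evaluate M:
  soda-lime glass: E = 69.84 GPa, ρ = 2510 kg/m³
  commercially pure titanium: E = 106.8 GPa, ρ = 4540 kg/m³
  soda-lime glass: M = 27.8 MN·m/kg
  commercially pure titanium: M = 23.5 MN·m/kg
Soda-lime glass has the largest M.

soda-lime glass, M = 27.8 MN·m/kg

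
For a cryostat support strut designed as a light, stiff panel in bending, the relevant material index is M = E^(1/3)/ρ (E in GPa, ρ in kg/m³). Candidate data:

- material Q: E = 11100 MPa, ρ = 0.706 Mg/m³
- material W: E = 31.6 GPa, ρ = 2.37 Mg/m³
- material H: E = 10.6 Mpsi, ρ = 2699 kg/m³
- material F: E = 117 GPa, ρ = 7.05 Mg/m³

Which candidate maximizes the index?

material Q

After converting to SI:
  material Q: E = 11.10 GPa, ρ = 706.0 kg/m³
  material W: E = 31.60 GPa, ρ = 2370 kg/m³
  material H: E = 73.08 GPa, ρ = 2699 kg/m³
  material F: E = 117.0 GPa, ρ = 7050 kg/m³
  material Q: M = 3.16×10⁻³
  material H: M = 1.55×10⁻³
  material W: M = 1.33×10⁻³
  material F: M = 0.694×10⁻³
Material Q ranks first.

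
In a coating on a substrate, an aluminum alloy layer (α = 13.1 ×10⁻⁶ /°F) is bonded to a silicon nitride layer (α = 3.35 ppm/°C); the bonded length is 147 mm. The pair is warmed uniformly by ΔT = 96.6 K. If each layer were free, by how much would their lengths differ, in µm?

287 µm

aluminum alloy: α = 13.1×10⁻⁶/°F × 9/5 = 23.6×10⁻⁶/K.
Δα = |23.6 − 3.35|×10⁻⁶/K = 20.2×10⁻⁶/K.
ΔL_mismatch = Δα·L·ΔT = 20.2×10⁻⁶ × 147.0 mm × 96.6 K = 287 µm.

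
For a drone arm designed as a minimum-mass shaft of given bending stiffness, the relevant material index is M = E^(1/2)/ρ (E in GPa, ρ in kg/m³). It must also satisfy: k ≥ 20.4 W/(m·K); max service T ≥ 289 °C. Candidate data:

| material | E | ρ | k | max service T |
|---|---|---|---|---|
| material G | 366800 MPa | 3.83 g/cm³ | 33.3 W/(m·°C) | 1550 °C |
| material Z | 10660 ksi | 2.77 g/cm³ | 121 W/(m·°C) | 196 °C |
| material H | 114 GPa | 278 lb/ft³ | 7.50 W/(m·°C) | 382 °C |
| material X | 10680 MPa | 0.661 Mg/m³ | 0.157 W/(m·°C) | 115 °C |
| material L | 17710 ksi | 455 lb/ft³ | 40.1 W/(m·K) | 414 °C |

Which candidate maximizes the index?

material G

Screen on constraints: k ≥ 20.4 W/(m·K); max service T ≥ 289 °C. Survivors: material G, material L.
Putting every candidate on a common basis:
  material G: E = 366.8 GPa, ρ = 3830 kg/m³
  material L: E = 122.1 GPa, ρ = 7288 kg/m³
  material G: M = 5.00×10⁻³
  material L: M = 1.52×10⁻³
The maximum is for material G.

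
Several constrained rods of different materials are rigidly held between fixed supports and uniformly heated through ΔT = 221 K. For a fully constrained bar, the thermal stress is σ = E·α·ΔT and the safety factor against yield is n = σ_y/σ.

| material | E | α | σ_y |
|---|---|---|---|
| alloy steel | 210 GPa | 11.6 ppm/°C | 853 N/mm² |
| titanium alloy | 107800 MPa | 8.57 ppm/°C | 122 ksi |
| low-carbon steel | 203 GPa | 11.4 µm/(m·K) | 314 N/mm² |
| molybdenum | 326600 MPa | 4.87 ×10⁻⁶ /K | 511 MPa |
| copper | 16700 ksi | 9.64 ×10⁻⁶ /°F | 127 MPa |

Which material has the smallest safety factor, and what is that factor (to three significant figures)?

copper, n = 0.288

With everything in SI (GPa, ×10⁻⁶/K, MPa):
  alloy steel: E = 210.0, α = 11.6, σ_y = 853.0 → σ = 538 MPa, n = 1.58
  titanium alloy: E = 107.8, α = 8.57, σ_y = 841.2 → σ = 204 MPa, n = 4.12
  low-carbon steel: E = 203.0, α = 11.4, σ_y = 314.0 → σ = 511 MPa, n = 0.614
  molybdenum: E = 326.6, α = 4.87, σ_y = 511.0 → σ = 352 MPa, n = 1.45
  copper: E = 115.1, α = 17.4, σ_y = 127.0 → σ = 442 MPa, n = 0.288
Copper has the lowest safety factor, n = 0.288.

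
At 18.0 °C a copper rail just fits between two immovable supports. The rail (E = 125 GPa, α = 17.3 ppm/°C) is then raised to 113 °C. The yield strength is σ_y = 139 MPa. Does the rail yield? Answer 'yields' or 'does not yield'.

yields

ΔT = 95.00 K. Constrained thermal stress σ = E·α·ΔT = 125.0×10³ MPa × 17.3×10⁻⁶ × 95.00 = 205 MPa (compressive).
Compare to σ_y = 139 MPa: σ ≥ σ_y, so it yields.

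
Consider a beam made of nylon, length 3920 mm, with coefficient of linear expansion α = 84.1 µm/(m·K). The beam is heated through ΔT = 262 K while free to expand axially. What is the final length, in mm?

ΔL = α·L₀·ΔT = 84.1×10⁻⁶ × 3920 mm × 262.0 K = 86.4 mm.
L = L₀ + ΔL = 3920 + 86.4 = 4006.4 mm.

4006.4 mm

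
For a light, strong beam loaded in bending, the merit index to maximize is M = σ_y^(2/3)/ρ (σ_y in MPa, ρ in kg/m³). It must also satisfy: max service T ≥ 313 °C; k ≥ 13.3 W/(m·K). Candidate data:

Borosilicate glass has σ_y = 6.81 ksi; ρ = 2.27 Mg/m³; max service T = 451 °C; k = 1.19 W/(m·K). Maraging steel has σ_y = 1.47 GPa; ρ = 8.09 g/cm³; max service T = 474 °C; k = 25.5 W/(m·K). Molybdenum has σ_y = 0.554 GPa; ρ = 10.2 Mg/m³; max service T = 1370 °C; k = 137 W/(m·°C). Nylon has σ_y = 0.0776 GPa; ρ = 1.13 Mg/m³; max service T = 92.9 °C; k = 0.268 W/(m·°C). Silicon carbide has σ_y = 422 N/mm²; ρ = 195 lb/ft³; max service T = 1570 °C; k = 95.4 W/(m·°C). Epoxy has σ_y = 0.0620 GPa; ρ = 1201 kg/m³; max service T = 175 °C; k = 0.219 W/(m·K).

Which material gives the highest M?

Screen on constraints: max service T ≥ 313 °C; k ≥ 13.3 W/(m·K). Survivors: maraging steel, molybdenum, silicon carbide.
In SI units:
  maraging steel: σ_y = 1470 MPa, ρ = 8090 kg/m³
  molybdenum: σ_y = 554.0 MPa, ρ = 10200 kg/m³
  silicon carbide: σ_y = 422.0 MPa, ρ = 3124 kg/m³
  silicon carbide: M = 18.0×10⁻³
  maraging steel: M = 16.0×10⁻³
  molybdenum: M = 6.61×10⁻³
Highest index: silicon carbide.

silicon carbide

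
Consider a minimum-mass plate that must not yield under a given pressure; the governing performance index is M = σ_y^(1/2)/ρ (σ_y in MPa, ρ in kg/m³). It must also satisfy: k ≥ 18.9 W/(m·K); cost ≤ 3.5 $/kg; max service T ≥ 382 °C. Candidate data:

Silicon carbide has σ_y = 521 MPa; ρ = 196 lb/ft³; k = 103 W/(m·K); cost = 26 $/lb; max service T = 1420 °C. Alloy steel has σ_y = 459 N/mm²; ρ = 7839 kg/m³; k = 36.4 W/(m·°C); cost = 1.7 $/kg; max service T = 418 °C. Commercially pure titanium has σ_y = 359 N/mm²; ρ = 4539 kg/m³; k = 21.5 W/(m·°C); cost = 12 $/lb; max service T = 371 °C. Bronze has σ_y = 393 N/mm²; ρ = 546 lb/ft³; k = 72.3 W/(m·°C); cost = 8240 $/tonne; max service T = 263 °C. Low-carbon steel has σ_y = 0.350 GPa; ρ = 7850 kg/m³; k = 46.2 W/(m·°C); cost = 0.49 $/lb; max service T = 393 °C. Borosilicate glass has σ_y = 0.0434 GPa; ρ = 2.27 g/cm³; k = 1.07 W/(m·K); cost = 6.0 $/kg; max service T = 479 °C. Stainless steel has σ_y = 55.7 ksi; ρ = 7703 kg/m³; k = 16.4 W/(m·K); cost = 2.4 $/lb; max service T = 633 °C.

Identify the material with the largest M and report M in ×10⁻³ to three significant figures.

alloy steel, M = 2.73×10⁻³

Screen on constraints: k ≥ 18.9 W/(m·K); cost ≤ 3.5 $/kg; max service T ≥ 382 °C. Survivors: alloy steel, low-carbon steel.
Putting every candidate on a common basis:
  alloy steel: σ_y = 459.0 MPa, ρ = 7839 kg/m³
  low-carbon steel: σ_y = 350.0 MPa, ρ = 7850 kg/m³
  alloy steel: M = 2.73×10⁻³
  low-carbon steel: M = 2.38×10⁻³
The maximum is for alloy steel.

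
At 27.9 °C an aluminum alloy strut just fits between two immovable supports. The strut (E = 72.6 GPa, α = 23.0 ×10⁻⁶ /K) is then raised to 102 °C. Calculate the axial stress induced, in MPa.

ΔT = 74.10 K. Constrained thermal stress σ = E·α·ΔT = 72.60×10³ MPa × 23.0×10⁻⁶ × 74.10 = 124 MPa (compressive).

124 MPa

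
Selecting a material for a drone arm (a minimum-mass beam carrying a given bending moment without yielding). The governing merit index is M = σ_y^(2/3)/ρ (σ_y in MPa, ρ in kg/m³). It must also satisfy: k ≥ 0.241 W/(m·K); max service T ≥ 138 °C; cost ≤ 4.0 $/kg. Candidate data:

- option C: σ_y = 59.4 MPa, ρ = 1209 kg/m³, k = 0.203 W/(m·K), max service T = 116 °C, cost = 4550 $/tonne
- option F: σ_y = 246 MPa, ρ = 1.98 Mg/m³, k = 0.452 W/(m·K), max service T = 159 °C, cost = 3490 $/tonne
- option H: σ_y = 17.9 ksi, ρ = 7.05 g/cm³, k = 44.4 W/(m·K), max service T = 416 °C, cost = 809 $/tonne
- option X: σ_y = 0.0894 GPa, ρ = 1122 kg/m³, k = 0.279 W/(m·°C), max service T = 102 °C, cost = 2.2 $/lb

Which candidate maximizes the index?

option F

Screen on constraints: k ≥ 0.241 W/(m·K); max service T ≥ 138 °C; cost ≤ 4.0 $/kg. Survivors: option F, option H.
Putting every candidate on a common basis:
  option F: σ_y = 246.0 MPa, ρ = 1980 kg/m³
  option H: σ_y = 123.4 MPa, ρ = 7050 kg/m³
  option F: M = 19.8×10⁻³
  option H: M = 3.52×10⁻³
Option F has the largest M.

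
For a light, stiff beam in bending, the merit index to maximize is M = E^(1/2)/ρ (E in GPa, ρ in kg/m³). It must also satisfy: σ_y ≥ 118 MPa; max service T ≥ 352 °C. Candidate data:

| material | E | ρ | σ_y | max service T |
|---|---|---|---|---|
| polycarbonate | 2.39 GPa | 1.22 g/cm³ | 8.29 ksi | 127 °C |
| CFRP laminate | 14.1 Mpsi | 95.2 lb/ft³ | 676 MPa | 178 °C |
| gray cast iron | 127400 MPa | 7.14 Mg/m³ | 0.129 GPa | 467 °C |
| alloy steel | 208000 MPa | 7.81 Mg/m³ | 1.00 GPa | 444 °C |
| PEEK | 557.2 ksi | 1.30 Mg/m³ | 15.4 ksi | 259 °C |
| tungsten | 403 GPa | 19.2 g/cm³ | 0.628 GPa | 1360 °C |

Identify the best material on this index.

alloy steel

Screen on constraints: σ_y ≥ 118 MPa; max service T ≥ 352 °C. Survivors: gray cast iron, alloy steel, tungsten.
In SI units:
  gray cast iron: E = 127.4 GPa, ρ = 7140 kg/m³
  alloy steel: E = 208.0 GPa, ρ = 7810 kg/m³
  tungsten: E = 403.0 GPa, ρ = 19200 kg/m³
  alloy steel: M = 1.85×10⁻³
  gray cast iron: M = 1.58×10⁻³
  tungsten: M = 1.05×10⁻³
The maximum is for alloy steel.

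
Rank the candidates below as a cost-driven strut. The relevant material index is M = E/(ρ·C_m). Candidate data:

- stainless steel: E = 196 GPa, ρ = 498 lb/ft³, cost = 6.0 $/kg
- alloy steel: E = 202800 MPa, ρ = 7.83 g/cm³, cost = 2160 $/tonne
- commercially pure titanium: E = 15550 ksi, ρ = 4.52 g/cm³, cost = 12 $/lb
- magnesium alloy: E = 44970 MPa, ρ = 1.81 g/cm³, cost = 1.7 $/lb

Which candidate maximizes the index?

alloy steel

In SI units:
  stainless steel: E = 196.0 GPa, ρ = 7977 kg/m³, cost = 6.000 $/kg
  alloy steel: E = 202.8 GPa, ρ = 7830 kg/m³, cost = 2.160 $/kg
  commercially pure titanium: E = 107.2 GPa, ρ = 4520 kg/m³, cost = 26.46 $/kg
  magnesium alloy: E = 44.97 GPa, ρ = 1810 kg/m³, cost = 3.748 $/kg
  alloy steel: M = 12.0 MN·m per $
  magnesium alloy: M = 6.63 MN·m per $
  stainless steel: M = 4.10 MN·m per $
  commercially pure titanium: M = 0.897 MN·m per $
Highest index: alloy steel.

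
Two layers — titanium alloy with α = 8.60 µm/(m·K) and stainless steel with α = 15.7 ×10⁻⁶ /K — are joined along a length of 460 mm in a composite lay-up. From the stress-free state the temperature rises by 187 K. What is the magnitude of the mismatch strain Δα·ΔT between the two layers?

1.33×10⁻³

Δα = |8.60 − 15.7|×10⁻⁶/K = 7.10×10⁻⁶/K.
Mismatch strain = Δα·ΔT = 7.10×10⁻⁶ × 187.0 = 1.33×10⁻³.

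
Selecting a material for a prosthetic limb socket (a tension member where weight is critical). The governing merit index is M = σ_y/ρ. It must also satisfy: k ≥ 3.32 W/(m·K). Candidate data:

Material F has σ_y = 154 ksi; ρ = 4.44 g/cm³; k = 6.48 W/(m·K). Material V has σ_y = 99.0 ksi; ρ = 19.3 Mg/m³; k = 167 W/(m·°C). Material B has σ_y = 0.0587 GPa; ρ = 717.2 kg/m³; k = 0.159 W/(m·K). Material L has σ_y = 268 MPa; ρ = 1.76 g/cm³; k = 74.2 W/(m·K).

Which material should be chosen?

material F

Screen on constraints: k ≥ 3.32 W/(m·K). Survivors: material F, material V, material L.
Convert each candidate to consistent units, then evaluate M:
  material F: σ_y = 1062 MPa, ρ = 4440 kg/m³
  material V: σ_y = 682.6 MPa, ρ = 19300 kg/m³
  material L: σ_y = 268.0 MPa, ρ = 1760 kg/m³
  material F: M = 239 kN·m/kg
  material L: M = 152 kN·m/kg
  material V: M = 35.4 kN·m/kg
Material F ranks first.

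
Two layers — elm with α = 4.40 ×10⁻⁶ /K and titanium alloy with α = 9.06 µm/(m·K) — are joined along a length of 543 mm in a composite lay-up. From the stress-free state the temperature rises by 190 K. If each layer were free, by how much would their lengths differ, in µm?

481 µm

Δα = |4.40 − 9.06|×10⁻⁶/K = 4.66×10⁻⁶/K.
ΔL_mismatch = Δα·L·ΔT = 4.66×10⁻⁶ × 543.0 mm × 190.0 K = 481 µm.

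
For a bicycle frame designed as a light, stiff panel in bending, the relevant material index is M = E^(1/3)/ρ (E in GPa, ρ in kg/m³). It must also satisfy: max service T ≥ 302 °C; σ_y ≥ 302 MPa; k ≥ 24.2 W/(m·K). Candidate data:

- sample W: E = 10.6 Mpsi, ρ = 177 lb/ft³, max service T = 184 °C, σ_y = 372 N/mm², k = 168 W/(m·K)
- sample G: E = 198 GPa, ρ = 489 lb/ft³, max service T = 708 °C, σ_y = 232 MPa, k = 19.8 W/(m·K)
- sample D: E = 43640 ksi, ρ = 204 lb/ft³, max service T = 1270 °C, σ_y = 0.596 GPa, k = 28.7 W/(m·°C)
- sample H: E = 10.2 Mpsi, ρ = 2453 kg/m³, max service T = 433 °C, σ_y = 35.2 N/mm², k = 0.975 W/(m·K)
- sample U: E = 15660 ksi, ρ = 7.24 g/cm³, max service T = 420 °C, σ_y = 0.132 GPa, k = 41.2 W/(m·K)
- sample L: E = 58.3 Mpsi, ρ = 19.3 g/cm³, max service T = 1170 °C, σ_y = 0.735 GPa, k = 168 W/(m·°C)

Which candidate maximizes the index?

Screen on constraints: max service T ≥ 302 °C; σ_y ≥ 302 MPa; k ≥ 24.2 W/(m·K). Survivors: sample D, sample L.
After converting to SI:
  sample D: E = 300.9 GPa, ρ = 3268 kg/m³
  sample L: E = 402.0 GPa, ρ = 19300 kg/m³
  sample D: M = 2.05×10⁻³
  sample L: M = 0.382×10⁻³
Sample D has the largest M.

sample D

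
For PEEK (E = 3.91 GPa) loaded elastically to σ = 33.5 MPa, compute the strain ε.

ε = σ/E = 33.5 / 3910 = 8.57×10⁻³.

8.57×10⁻³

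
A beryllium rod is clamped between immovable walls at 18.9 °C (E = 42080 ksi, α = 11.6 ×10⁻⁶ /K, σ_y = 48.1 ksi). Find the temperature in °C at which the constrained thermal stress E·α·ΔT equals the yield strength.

117 °C

E = 42080 ksi = 290.1 GPa.
σ_y = 48.1 ksi = 331.6 MPa.
E·α·ΔT = 331.6 MPa ⇒ ΔT = 331.6 / (290.1×10³ × 11.6×10⁻⁶) = 98.54 K.
T = 18.9 + 98.54 = 117.4 °C.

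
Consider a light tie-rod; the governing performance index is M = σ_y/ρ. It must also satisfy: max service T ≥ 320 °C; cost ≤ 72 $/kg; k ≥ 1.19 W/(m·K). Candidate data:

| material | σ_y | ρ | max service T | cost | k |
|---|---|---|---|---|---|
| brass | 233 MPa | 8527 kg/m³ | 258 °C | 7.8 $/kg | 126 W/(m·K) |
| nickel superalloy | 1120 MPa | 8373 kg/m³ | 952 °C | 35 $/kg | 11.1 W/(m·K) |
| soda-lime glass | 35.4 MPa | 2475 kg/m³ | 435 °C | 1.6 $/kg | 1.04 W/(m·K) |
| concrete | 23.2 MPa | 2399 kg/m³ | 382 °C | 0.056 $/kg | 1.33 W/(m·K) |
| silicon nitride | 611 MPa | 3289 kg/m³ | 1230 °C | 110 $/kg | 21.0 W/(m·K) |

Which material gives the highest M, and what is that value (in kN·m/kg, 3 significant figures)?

nickel superalloy, M = 134 kN·m/kg

Screen on constraints: max service T ≥ 320 °C; cost ≤ 72 $/kg; k ≥ 1.19 W/(m·K). Survivors: nickel superalloy, concrete.
Evaluate M for each candidate:
  nickel superalloy: M = 134 kN·m/kg
  concrete: M = 9.67 kN·m/kg
Highest index: nickel superalloy.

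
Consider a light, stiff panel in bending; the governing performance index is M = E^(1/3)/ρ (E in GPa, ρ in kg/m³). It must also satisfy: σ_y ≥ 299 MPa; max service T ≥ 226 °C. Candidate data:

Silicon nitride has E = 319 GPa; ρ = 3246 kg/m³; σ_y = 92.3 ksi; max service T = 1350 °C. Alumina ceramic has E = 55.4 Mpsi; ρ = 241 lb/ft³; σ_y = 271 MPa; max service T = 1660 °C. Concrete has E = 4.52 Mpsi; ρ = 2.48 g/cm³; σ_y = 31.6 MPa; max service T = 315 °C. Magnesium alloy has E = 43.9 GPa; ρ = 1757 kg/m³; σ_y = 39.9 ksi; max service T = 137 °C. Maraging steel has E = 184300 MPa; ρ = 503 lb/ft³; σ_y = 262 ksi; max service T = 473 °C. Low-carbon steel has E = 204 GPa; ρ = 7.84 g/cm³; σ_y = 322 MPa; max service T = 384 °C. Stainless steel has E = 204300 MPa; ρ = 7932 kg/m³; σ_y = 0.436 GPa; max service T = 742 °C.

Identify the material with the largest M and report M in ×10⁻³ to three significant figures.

Screen on constraints: σ_y ≥ 299 MPa; max service T ≥ 226 °C. Survivors: silicon nitride, maraging steel, low-carbon steel, stainless steel.
Putting every candidate on a common basis:
  silicon nitride: E = 319.0 GPa, ρ = 3246 kg/m³
  maraging steel: E = 184.3 GPa, ρ = 8057 kg/m³
  low-carbon steel: E = 204.0 GPa, ρ = 7840 kg/m³
  stainless steel: E = 204.3 GPa, ρ = 7932 kg/m³
  silicon nitride: M = 2.10×10⁻³
  low-carbon steel: M = 0.751×10⁻³
  stainless steel: M = 0.743×10⁻³
  maraging steel: M = 0.706×10⁻³
Silicon nitride ranks first.

silicon nitride, M = 2.10×10⁻³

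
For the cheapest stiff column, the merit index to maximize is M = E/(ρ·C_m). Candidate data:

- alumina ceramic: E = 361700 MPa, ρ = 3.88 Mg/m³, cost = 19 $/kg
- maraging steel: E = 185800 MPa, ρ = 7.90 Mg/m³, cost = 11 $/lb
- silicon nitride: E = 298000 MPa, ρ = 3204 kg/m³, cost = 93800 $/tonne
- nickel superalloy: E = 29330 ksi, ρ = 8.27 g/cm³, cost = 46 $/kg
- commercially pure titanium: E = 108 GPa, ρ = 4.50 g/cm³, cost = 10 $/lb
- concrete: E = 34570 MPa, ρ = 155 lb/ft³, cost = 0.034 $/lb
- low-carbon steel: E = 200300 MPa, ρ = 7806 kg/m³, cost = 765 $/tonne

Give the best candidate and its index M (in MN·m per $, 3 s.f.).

concrete, M = 186 MN·m per $

Normalizing units and computing the index:
  alumina ceramic: E = 361.7 GPa, ρ = 3880 kg/m³, cost = 19.00 $/kg
  maraging steel: E = 185.8 GPa, ρ = 7900 kg/m³, cost = 24.25 $/kg
  silicon nitride: E = 298.0 GPa, ρ = 3204 kg/m³, cost = 93.80 $/kg
  nickel superalloy: E = 202.2 GPa, ρ = 8270 kg/m³, cost = 46.00 $/kg
  commercially pure titanium: E = 108.0 GPa, ρ = 4500 kg/m³, cost = 22.05 $/kg
  concrete: E = 34.57 GPa, ρ = 2483 kg/m³, cost = 0.07496 $/kg
  low-carbon steel: E = 200.3 GPa, ρ = 7806 kg/m³, cost = 0.7650 $/kg
  concrete: M = 186 MN·m per $
  low-carbon steel: M = 33.5 MN·m per $
  alumina ceramic: M = 4.91 MN·m per $
  commercially pure titanium: M = 1.09 MN·m per $
  silicon nitride: M = 0.992 MN·m per $
  maraging steel: M = 0.970 MN·m per $
  nickel superalloy: M = 0.532 MN·m per $
Concrete ranks first.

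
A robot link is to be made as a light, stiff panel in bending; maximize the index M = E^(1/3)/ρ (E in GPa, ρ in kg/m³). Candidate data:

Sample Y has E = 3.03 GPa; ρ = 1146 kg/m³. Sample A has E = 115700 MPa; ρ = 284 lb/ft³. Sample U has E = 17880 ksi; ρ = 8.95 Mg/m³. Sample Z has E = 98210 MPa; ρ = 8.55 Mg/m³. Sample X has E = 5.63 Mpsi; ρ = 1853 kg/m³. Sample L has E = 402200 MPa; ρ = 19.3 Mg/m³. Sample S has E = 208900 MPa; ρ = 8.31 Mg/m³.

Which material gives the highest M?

sample X

Putting every candidate on a common basis:
  sample Y: E = 3.030 GPa, ρ = 1146 kg/m³
  sample A: E = 115.7 GPa, ρ = 4549 kg/m³
  sample U: E = 123.3 GPa, ρ = 8950 kg/m³
  sample Z: E = 98.21 GPa, ρ = 8550 kg/m³
  sample X: E = 38.82 GPa, ρ = 1853 kg/m³
  sample L: E = 402.2 GPa, ρ = 19300 kg/m³
  sample S: E = 208.9 GPa, ρ = 8310 kg/m³
  sample X: M = 1.83×10⁻³
  sample Y: M = 1.26×10⁻³
  sample A: M = 1.07×10⁻³
  sample S: M = 0.714×10⁻³
  sample U: M = 0.556×10⁻³
  sample Z: M = 0.540×10⁻³
  sample L: M = 0.382×10⁻³
Sample X has the largest M.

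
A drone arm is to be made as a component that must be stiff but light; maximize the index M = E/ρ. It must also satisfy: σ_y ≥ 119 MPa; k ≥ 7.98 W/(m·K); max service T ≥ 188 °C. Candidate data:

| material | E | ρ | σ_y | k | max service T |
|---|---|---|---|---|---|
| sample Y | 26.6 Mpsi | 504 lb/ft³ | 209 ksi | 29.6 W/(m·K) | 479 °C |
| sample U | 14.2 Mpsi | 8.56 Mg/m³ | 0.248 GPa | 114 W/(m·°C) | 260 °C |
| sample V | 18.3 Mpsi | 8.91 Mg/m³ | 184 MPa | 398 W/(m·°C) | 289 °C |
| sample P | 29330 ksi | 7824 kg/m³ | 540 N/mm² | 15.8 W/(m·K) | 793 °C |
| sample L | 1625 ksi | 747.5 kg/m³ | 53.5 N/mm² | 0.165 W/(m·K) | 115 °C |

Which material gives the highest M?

Screen on constraints: σ_y ≥ 119 MPa; k ≥ 7.98 W/(m·K); max service T ≥ 188 °C. Survivors: sample Y, sample U, sample V, sample P.
Putting every candidate on a common basis:
  sample Y: E = 183.4 GPa, ρ = 8073 kg/m³
  sample U: E = 97.91 GPa, ρ = 8560 kg/m³
  sample V: E = 126.2 GPa, ρ = 8910 kg/m³
  sample P: E = 202.2 GPa, ρ = 7824 kg/m³
  sample P: M = 25.8 MN·m/kg
  sample Y: M = 22.7 MN·m/kg
  sample V: M = 14.2 MN·m/kg
  sample U: M = 11.4 MN·m/kg
The maximum is for sample P.

sample P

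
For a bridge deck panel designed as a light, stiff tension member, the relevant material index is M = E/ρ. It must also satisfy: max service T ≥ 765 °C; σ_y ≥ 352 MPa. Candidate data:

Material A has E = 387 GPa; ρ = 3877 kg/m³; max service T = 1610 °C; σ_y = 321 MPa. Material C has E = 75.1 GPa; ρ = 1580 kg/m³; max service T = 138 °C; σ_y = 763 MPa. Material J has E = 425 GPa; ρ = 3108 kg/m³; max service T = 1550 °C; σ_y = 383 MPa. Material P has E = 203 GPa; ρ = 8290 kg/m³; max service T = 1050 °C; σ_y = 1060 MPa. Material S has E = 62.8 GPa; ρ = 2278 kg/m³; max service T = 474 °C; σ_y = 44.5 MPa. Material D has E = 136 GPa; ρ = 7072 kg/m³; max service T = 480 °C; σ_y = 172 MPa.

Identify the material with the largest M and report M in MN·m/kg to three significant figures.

material J, M = 137 MN·m/kg

Screen on constraints: max service T ≥ 765 °C; σ_y ≥ 352 MPa. Survivors: material J, material P.
Evaluate M for each candidate:
  material J: M = 137 MN·m/kg
  material P: M = 24.5 MN·m/kg
The maximum is for material J.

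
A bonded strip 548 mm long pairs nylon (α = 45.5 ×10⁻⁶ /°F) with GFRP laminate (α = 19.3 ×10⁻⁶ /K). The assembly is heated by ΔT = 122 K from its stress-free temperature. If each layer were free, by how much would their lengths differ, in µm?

4190 µm

nylon: α = 45.5×10⁻⁶/°F × 9/5 = 81.9×10⁻⁶/K.
Δα = |81.9 − 19.3|×10⁻⁶/K = 62.6×10⁻⁶/K.
ΔL_mismatch = Δα·L·ΔT = 62.6×10⁻⁶ × 548.0 mm × 122.0 K = 4190 µm.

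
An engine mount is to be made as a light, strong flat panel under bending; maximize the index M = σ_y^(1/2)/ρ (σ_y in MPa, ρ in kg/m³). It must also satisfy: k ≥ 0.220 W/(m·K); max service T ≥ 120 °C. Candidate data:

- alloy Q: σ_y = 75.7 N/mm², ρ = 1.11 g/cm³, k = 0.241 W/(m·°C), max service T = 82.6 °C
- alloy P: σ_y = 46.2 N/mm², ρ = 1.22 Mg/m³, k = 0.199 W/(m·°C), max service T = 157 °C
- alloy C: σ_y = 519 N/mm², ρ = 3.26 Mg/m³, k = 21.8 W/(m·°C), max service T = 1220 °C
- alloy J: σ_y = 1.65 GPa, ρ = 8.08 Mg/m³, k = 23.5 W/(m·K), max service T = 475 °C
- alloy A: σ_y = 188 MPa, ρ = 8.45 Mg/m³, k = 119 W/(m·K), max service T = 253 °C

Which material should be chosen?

alloy C

Screen on constraints: k ≥ 0.220 W/(m·K); max service T ≥ 120 °C. Survivors: alloy C, alloy J, alloy A.
In SI units:
  alloy C: σ_y = 519.0 MPa, ρ = 3260 kg/m³
  alloy J: σ_y = 1650 MPa, ρ = 8080 kg/m³
  alloy A: σ_y = 188.0 MPa, ρ = 8450 kg/m³
  alloy C: M = 6.99×10⁻³
  alloy J: M = 5.03×10⁻³
  alloy A: M = 1.62×10⁻³
Alloy C has the largest M.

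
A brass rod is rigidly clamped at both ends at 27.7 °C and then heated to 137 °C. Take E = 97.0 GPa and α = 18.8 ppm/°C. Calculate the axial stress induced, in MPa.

ΔT = 109.3 K. Constrained thermal stress σ = E·α·ΔT = 97.00×10³ MPa × 18.8×10⁻⁶ × 109.3 = 199 MPa (compressive).

199 MPa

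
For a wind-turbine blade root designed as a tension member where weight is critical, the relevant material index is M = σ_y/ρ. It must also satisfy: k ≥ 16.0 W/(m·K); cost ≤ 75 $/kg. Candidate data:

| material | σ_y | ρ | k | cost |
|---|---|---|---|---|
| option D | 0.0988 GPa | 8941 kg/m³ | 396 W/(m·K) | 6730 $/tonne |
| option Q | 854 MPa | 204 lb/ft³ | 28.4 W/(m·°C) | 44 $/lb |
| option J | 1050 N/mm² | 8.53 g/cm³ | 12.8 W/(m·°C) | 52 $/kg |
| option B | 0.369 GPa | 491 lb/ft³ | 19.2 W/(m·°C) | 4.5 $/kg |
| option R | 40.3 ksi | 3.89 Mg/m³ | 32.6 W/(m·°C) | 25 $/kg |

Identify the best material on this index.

option R

Screen on constraints: k ≥ 16.0 W/(m·K); cost ≤ 75 $/kg. Survivors: option D, option B, option R.
Convert each candidate to consistent units, then evaluate M:
  option D: σ_y = 98.80 MPa, ρ = 8941 kg/m³
  option B: σ_y = 369.0 MPa, ρ = 7865 kg/m³
  option R: σ_y = 277.9 MPa, ρ = 3890 kg/m³
  option R: M = 71.4 kN·m/kg
  option B: M = 46.9 kN·m/kg
  option D: M = 11.1 kN·m/kg
Option R ranks first.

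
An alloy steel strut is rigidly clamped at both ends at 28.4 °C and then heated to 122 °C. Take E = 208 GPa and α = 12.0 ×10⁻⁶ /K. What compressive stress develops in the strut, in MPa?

ΔT = 93.60 K. Constrained thermal stress σ = E·α·ΔT = 208.0×10³ MPa × 12.0×10⁻⁶ × 93.60 = 234 MPa (compressive).

234 MPa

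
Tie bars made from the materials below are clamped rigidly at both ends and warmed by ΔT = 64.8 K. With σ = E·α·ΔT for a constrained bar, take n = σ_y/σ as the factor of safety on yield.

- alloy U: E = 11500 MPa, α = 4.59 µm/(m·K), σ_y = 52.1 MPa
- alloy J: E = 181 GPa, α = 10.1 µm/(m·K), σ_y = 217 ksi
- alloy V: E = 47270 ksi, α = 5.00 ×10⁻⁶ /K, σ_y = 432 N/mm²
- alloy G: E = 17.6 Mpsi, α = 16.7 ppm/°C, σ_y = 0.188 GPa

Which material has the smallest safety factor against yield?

alloy G

Converting E to GPa, α to ×10⁻⁶/K, σ_y to MPa, then σ and n for each:
  alloy U: E = 11.50, α = 4.59, σ_y = 52.10 → σ = 3.42 MPa, n = 15.2
  alloy J: E = 181.0, α = 10.1, σ_y = 1496 → σ = 118 MPa, n = 12.6
  alloy V: E = 325.9, α = 5.00, σ_y = 432.0 → σ = 106 MPa, n = 4.09
  alloy G: E = 121.3, α = 16.7, σ_y = 188.0 → σ = 131 MPa, n = 1.43
Smallest n: alloy G with n = 1.43.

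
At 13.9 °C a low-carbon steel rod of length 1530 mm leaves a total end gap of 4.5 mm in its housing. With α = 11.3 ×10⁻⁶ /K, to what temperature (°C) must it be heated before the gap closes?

α·L₀·ΔT = 4.5 mm ⇒ ΔT = 4.5 / (11.3×10⁻⁶ × 1530.0) = 260.3 K.
T = 13.9 + 260.3 = 274.2 °C.

274 °C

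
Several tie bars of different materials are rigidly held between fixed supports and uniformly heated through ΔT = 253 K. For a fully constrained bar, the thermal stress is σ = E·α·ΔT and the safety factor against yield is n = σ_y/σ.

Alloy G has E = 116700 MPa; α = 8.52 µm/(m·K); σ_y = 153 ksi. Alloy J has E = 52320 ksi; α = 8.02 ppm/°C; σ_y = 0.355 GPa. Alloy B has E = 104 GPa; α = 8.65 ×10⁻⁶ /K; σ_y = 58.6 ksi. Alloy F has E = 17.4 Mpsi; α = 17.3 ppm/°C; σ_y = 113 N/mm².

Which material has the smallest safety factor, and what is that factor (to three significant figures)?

In consistent units (E in GPa, α in ×10⁻⁶/K, σ_y in MPa):
  alloy G: E = 116.7, α = 8.52, σ_y = 1055 → σ = 252 MPa, n = 4.19
  alloy J: E = 360.7, α = 8.02, σ_y = 355.0 → σ = 732 MPa, n = 0.485
  alloy B: E = 104.0, α = 8.65, σ_y = 404.0 → σ = 228 MPa, n = 1.78
  alloy F: E = 120.0, α = 17.3, σ_y = 113.0 → σ = 525 MPa, n = 0.215
Alloy F has the lowest safety factor, n = 0.215.

alloy F, n = 0.215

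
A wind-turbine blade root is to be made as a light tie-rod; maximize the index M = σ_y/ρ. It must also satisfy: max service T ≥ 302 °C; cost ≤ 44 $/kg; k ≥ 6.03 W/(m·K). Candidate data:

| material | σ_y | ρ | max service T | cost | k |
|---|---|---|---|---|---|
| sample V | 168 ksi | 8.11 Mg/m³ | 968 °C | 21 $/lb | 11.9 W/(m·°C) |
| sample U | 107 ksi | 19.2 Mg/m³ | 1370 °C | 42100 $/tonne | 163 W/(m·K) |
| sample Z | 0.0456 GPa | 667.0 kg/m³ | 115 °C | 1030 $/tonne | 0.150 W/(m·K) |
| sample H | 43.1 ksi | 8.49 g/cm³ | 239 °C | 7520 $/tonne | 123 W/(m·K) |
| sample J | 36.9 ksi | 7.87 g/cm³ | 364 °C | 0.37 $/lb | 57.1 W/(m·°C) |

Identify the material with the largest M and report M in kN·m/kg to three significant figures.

Screen on constraints: max service T ≥ 302 °C; cost ≤ 44 $/kg; k ≥ 6.03 W/(m·K). Survivors: sample U, sample J.
Convert each candidate to consistent units, then evaluate M:
  sample U: σ_y = 737.7 MPa, ρ = 19200 kg/m³
  sample J: σ_y = 254.4 MPa, ρ = 7870 kg/m³
  sample U: M = 38.4 kN·m/kg
  sample J: M = 32.3 kN·m/kg
Sample U has the largest M.

sample U, M = 38.4 kN·m/kg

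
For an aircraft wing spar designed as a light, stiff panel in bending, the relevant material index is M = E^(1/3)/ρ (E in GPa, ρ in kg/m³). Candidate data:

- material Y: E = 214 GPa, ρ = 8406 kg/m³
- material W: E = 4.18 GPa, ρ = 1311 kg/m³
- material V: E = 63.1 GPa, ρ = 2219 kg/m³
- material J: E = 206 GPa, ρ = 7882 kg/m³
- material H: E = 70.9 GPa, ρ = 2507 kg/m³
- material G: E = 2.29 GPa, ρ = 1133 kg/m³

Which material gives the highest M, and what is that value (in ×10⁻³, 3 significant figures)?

material V, M = 1.79×10⁻³

Evaluate M for each candidate:
  material V: M = 1.79×10⁻³
  material H: M = 1.65×10⁻³
  material W: M = 1.23×10⁻³
  material G: M = 1.16×10⁻³
  material J: M = 0.749×10⁻³
  material Y: M = 0.712×10⁻³
The maximum is for material V.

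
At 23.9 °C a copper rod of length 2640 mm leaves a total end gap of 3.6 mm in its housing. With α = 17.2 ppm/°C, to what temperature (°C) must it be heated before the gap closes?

α·L₀·ΔT = 3.6 mm ⇒ ΔT = 3.6 / (17.2×10⁻⁶ × 2640.0) = 79.28 K.
T = 23.9 + 79.28 = 103.2 °C.

103 °C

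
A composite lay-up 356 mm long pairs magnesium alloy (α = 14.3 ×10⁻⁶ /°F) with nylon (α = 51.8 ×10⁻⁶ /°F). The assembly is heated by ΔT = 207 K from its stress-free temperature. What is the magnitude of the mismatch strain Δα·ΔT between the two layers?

0.0140

magnesium alloy: α = 14.3×10⁻⁶/°F × 9/5 = 25.7×10⁻⁶/K.
nylon: α = 51.8×10⁻⁶/°F × 9/5 = 93.2×10⁻⁶/K.
Δα = |25.7 − 93.2|×10⁻⁶/K = 67.5×10⁻⁶/K.
Mismatch strain = Δα·ΔT = 67.5×10⁻⁶ × 207.0 = 0.0140.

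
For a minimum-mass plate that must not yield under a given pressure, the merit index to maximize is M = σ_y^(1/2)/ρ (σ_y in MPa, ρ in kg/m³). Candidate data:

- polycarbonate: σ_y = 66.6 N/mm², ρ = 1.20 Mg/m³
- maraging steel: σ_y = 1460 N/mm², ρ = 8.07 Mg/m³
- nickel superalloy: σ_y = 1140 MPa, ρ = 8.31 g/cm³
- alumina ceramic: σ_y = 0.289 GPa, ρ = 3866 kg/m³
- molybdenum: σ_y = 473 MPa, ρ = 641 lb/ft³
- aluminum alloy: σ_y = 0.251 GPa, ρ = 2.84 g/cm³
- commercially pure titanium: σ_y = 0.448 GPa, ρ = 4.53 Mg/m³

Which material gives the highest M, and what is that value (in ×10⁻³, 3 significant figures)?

Convert each candidate to consistent units, then evaluate M:
  polycarbonate: σ_y = 66.60 MPa, ρ = 1200 kg/m³
  maraging steel: σ_y = 1460 MPa, ρ = 8070 kg/m³
  nickel superalloy: σ_y = 1140 MPa, ρ = 8310 kg/m³
  alumina ceramic: σ_y = 289.0 MPa, ρ = 3866 kg/m³
  molybdenum: σ_y = 473.0 MPa, ρ = 10270 kg/m³
  aluminum alloy: σ_y = 251.0 MPa, ρ = 2840 kg/m³
  commercially pure titanium: σ_y = 448.0 MPa, ρ = 4530 kg/m³
  polycarbonate: M = 6.80×10⁻³
  aluminum alloy: M = 5.58×10⁻³
  maraging steel: M = 4.73×10⁻³
  commercially pure titanium: M = 4.67×10⁻³
  alumina ceramic: M = 4.40×10⁻³
  nickel superalloy: M = 4.06×10⁻³
  molybdenum: M = 2.12×10⁻³
Polycarbonate ranks first.

polycarbonate, M = 6.80×10⁻³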